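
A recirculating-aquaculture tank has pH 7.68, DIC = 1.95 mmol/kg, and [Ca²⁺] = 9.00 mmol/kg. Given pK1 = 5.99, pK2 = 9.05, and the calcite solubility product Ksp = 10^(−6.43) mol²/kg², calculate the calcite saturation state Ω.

Ω = 1.90

α₂ = 1 / (1 + [H⁺]/K2 + [H⁺]²/(K1K2)) = 1 / (1 + 10^+1.37 + 10^-0.32)
   = 1 / (1 + 23.442 + 0.47863) = 1/24.921 = 0.04013
[CO3²⁻] = α₂ × DIC = 0.04013 × 1.95 = 0.07825 mmol/kg
Ksp = 10^(−6.43) = 3.715×10^-7
Ω = [Ca²⁺][CO3²⁻]/Ksp = (9.00×10^-3)(7.825×10^-5) / 3.715×10^-7 = 1.90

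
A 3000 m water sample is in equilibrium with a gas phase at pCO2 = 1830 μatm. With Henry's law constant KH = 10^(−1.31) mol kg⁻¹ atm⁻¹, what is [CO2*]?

[CO2*] = 89.6 μmol/kg

KH = 10^(−1.31) = 4.898×10^-2 mol kg⁻¹ atm⁻¹
[CO2*] = KH · pCO2 = 4.898×10^-2 × 1830×10^-6 atm = 8.96×10^-5 mol/kg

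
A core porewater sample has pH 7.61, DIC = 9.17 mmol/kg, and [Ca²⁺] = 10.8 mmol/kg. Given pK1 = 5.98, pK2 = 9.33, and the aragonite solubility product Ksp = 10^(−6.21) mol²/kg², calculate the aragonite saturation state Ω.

Ω = 2.94

α₂ = 1 / (1 + [H⁺]/K2 + [H⁺]²/(K1K2)) = 1 / (1 + 10^+1.72 + 10^+0.09)
   = 1 / (1 + 52.481 + 1.2303) = 1/54.711 = 0.01828
[CO3²⁻] = α₂ × DIC = 0.01828 × 9.17 = 0.1676 mmol/kg
Ksp = 10^(−6.21) = 6.166×10^-7
Ω = [Ca²⁺][CO3²⁻]/Ksp = (10.8×10^-3)(1.676×10^-4) / 6.166×10^-7 = 2.94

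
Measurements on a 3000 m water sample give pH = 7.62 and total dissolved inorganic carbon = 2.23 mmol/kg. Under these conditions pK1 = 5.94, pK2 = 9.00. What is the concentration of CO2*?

α₀ = 1 / (1 + K1/[H⁺] + K1K2/[H⁺]²) = 1 / (1 + 10^+1.68 + 10^+0.30)
   = 1 / (1 + 47.863 + 1.9953) = 1/50.858 = 0.01966
[CO2*] = α₀ × DIC = 0.01966 × 2.23 = 0.0438 mmol/kg

[CO2*] = 0.0438 mmol/kg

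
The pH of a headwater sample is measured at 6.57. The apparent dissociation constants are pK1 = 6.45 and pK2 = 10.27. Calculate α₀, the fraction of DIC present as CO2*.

α₀ = 1 / (1 + K1/[H⁺] + K1K2/[H⁺]²) = 1 / (1 + 10^+0.12 + 10^-3.58)
   = 1 / (1 + 1.3183 + 0.00026303) = 1/2.3185 = 0.4313

α₀ = 0.431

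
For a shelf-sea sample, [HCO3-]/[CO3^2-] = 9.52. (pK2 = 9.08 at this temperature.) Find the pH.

From K2 = [H⁺][CO3^2-]/[HCO3-]:  pH = pK2 − log₁₀([HCO3-]/[CO3^2-])
log₁₀(9.52) = +0.979
pH = 9.08 − (+0.979) = 8.10

pH = 8.10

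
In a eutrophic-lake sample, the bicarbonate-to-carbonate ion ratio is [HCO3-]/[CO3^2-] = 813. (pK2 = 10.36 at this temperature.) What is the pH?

pH = 7.45

From K2 = [H⁺][CO3^2-]/[HCO3-]:  pH = pK2 − log₁₀([HCO3-]/[CO3^2-])
log₁₀(813) = +2.910
pH = 10.36 − (+2.910) = 7.45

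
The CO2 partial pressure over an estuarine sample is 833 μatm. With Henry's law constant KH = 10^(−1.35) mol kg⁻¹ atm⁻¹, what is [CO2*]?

[CO2*] = 37.2 μmol/kg

KH = 10^(−1.35) = 4.467×10^-2 mol kg⁻¹ atm⁻¹
[CO2*] = KH · pCO2 = 4.467×10^-2 × 833×10^-6 atm = 3.72×10^-5 mol/kg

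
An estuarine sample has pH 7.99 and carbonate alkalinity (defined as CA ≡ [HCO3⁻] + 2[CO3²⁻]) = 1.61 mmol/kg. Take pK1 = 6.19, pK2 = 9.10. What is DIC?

DIC = 1.52 mmol/kg

CA = [HCO3⁻] + 2[CO3²⁻] = (α₁ + 2α₂)·DIC
At pH 7.99: [H⁺]/K1 = 10^-1.80 = 0.015849, K2/[H⁺] = 10^-1.11 = 0.077625
α₁ = 1/(1 + 0.015849 + 0.077625) = 1/1.0935 = 0.9145; α₂ = α₁·K2/[H⁺] = 0.07099
α₁ + 2α₂ = 1.0565
DIC = CA / (α₁ + 2α₂) = 1.61 / 1.0565 = 1.52 mmol/kg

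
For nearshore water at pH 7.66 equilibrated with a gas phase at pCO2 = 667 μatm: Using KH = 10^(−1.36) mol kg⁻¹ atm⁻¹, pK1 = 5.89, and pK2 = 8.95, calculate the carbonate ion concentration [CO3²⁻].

[CO2*] = KH · pCO2 = 10^(−1.36) × 667×10^-6 = 2.912×10^-5 mol/kg
α₀ = 1/(1 + K1/[H⁺] + K1K2/[H⁺]²) = 1/(1 + 10^+1.77 + 10^+0.48) = 0.01590
DIC = [CO2*]/α₀ = 2.912×10^-5 / 0.01590 = 1.831 mmol/kg
[CO3²⁻] = α₂·DIC; α₂ = 0.04801, so [CO3²⁻] = 0.04801 × 1.831 = 0.0879 mmol/kg

[CO3²⁻] = 0.0879 mmol/kg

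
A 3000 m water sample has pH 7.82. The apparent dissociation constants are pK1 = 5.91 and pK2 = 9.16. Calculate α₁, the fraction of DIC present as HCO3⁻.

α₁ = 1 / (1 + [H⁺]/K1 + K2/[H⁺]) = 1 / (1 + 10^-1.91 + 10^-1.34)
   = 1 / (1 + 0.012303 + 0.045709) = 1/1.0580 = 0.9452

α₁ = 0.945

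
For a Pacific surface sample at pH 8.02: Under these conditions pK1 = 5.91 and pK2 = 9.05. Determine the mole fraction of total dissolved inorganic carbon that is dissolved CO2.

α₀ = 1 / (1 + K1/[H⁺] + K1K2/[H⁺]²) = 1 / (1 + 10^+2.11 + 10^+1.08)
   = 1 / (1 + 128.82 + 12.023) = 1/141.85 = 0.007050

α₀ = 0.00705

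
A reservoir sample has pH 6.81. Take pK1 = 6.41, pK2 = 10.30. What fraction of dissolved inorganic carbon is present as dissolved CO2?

α₀ = 0.285

α₀ = 1 / (1 + K1/[H⁺] + K1K2/[H⁺]²) = 1 / (1 + 10^+0.40 + 10^-3.09)
   = 1 / (1 + 2.5119 + 0.00081283) = 1/3.5127 = 0.2847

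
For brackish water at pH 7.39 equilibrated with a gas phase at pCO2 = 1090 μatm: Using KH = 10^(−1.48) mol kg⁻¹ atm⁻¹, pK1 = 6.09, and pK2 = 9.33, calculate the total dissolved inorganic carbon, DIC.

DIC = 0.765 mmol/kg

[CO2*] = KH · pCO2 = 10^(−1.48) × 1090×10^-6 = 3.609×10^-5 mol/kg
α₀ = 1/(1 + K1/[H⁺] + K1K2/[H⁺]²) = 1/(1 + 10^+1.30 + 10^-0.64) = 0.04721
DIC = [CO2*]/α₀ = 3.609×10^-5 / 0.04721 = 0.765 mmol/kg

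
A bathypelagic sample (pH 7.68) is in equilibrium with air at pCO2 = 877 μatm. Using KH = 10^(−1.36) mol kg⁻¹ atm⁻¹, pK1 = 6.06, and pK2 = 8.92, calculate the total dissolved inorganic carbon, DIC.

[CO2*] = KH · pCO2 = 10^(−1.36) × 877×10^-6 = 3.828×10^-5 mol/kg
α₀ = 1/(1 + K1/[H⁺] + K1K2/[H⁺]²) = 1/(1 + 10^+1.62 + 10^+0.38) = 0.02218
DIC = [CO2*]/α₀ = 3.828×10^-5 / 0.02218 = 1.73 mmol/kg

DIC = 1.73 mmol/kg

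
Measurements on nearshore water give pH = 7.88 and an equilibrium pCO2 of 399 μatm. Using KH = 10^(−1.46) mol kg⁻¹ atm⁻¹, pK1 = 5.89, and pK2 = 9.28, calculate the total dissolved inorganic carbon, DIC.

DIC = 1.42 mmol/kg

[CO2*] = KH · pCO2 = 10^(−1.46) × 399×10^-6 = 1.383×10^-5 mol/kg
α₀ = 1/(1 + K1/[H⁺] + K1K2/[H⁺]²) = 1/(1 + 10^+1.99 + 10^+0.59) = 0.009745
DIC = [CO2*]/α₀ = 1.383×10^-5 / 0.009745 = 1.42 mmol/kg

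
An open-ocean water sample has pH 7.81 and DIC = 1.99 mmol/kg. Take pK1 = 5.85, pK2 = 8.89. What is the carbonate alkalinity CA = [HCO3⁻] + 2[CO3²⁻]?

CA = 2.12 mmol/kg

CA = [HCO3⁻] + 2[CO3²⁻] = (α₁ + 2α₂)·DIC
At pH 7.81: [H⁺]/K1 = 10^-1.96 = 0.010965, K2/[H⁺] = 10^-1.08 = 0.083176
α₁ = 1/(1 + 0.010965 + 0.083176) = 1/1.0941 = 0.9140; α₂ = α₁·K2/[H⁺] = 0.07602
α₁ + 2α₂ = 1.0660
CA = 1.0660 × 1.99 = 2.12 mmol/kg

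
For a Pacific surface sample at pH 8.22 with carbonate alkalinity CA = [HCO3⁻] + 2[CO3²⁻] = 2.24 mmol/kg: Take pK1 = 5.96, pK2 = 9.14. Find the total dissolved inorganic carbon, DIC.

DIC = 2.03 mmol/kg

CA = [HCO3⁻] + 2[CO3²⁻] = (α₁ + 2α₂)·DIC
At pH 8.22: [H⁺]/K1 = 10^-2.26 = 0.0054954, K2/[H⁺] = 10^-0.92 = 0.12023
α₁ = 1/(1 + 0.0054954 + 0.12023) = 1/1.1257 = 0.8883; α₂ = α₁·K2/[H⁺] = 0.1068
α₁ + 2α₂ = 1.1019
DIC = CA / (α₁ + 2α₂) = 2.24 / 1.1019 = 2.03 mmol/kg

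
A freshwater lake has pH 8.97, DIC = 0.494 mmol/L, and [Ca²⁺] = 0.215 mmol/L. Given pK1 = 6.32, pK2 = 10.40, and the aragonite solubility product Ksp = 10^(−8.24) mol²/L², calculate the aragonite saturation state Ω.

α₂ = 1 / (1 + [H⁺]/K2 + [H⁺]²/(K1K2)) = 1 / (1 + 10^+1.43 + 10^-1.22)
   = 1 / (1 + 26.915 + 0.060256) = 1/27.976 = 0.03575
[CO3²⁻] = α₂ × DIC = 0.03575 × 0.494 = 0.01766 mmol/L = 17.66 μmol/L
Ksp = 10^(−8.24) = 5.754×10^-9
Ω = [Ca²⁺][CO3²⁻]/Ksp = (0.215×10^-3)(1.766×10^-5) / 5.754×10^-9 = 0.660

Ω = 0.660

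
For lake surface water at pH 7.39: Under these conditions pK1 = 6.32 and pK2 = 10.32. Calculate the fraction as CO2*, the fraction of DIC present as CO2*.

α₀ = 1 / (1 + K1/[H⁺] + K1K2/[H⁺]²) = 1 / (1 + 10^+1.07 + 10^-1.86)
   = 1 / (1 + 11.749 + 0.013804) = 1/12.763 = 0.07835

α₀ = 0.0784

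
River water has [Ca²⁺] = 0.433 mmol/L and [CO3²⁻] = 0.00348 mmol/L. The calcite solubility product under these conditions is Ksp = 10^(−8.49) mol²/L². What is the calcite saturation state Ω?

Ω = 0.466

Ksp = 10^(−8.49) = 3.236×10^-9
Ω = [Ca²⁺][CO3²⁻]/Ksp = (0.433×10^-3)(0.00348×10^-3) / 3.236×10^-9 = 0.466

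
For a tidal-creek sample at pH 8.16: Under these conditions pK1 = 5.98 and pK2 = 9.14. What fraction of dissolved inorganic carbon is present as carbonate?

α₂ = 0.0942

α₂ = 1 / (1 + [H⁺]/K2 + [H⁺]²/(K1K2)) = 1 / (1 + 10^+0.98 + 10^-1.20)
   = 1 / (1 + 9.5499 + 0.063096) = 1/10.613 = 0.09422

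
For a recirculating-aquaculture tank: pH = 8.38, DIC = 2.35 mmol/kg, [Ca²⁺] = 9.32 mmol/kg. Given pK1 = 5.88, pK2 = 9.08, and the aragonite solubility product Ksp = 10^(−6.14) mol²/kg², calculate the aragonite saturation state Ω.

α₂ = 1 / (1 + [H⁺]/K2 + [H⁺]²/(K1K2)) = 1 / (1 + 10^+0.70 + 10^-1.80)
   = 1 / (1 + 5.0119 + 0.015849) = 1/6.0277 = 0.1659
[CO3²⁻] = α₂ × DIC = 0.1659 × 2.35 = 0.3899 mmol/kg
Ksp = 10^(−6.14) = 7.244×10^-7
Ω = [Ca²⁺][CO3²⁻]/Ksp = (9.32×10^-3)(3.899×10^-4) / 7.244×10^-7 = 5.02

Ω = 5.02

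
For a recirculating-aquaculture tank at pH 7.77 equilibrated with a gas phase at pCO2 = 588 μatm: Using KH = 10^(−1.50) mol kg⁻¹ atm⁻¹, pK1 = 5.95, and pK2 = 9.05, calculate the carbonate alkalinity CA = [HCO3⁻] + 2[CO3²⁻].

CA = 1.36 mmol/kg

[CO2*] = KH · pCO2 = 10^(−1.50) × 588×10^-6 = 1.859×10^-5 mol/kg
α₀ = 1/(1 + K1/[H⁺] + K1K2/[H⁺]²) = 1/(1 + 10^+1.82 + 10^+0.54) = 0.01418
DIC = [CO2*]/α₀ = 1.859×10^-5 / 0.01418 = 1.312 mmol/kg
CA = (α₁ + 2α₂)·DIC = (0.9367 + 2×0.04916) × 1.312 = 1.36 mmol/kg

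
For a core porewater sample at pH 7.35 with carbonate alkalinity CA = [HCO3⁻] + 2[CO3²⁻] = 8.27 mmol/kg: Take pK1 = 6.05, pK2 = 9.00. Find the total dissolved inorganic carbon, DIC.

DIC = 8.49 mmol/kg

CA = [HCO3⁻] + 2[CO3²⁻] = (α₁ + 2α₂)·DIC
At pH 7.35: [H⁺]/K1 = 10^-1.30 = 0.050119, K2/[H⁺] = 10^-1.65 = 0.022387
α₁ = 1/(1 + 0.050119 + 0.022387) = 1/1.0725 = 0.9324; α₂ = α₁·K2/[H⁺] = 0.02087
α₁ + 2α₂ = 0.9741
DIC = CA / (α₁ + 2α₂) = 8.27 / 0.9741 = 8.49 mmol/kg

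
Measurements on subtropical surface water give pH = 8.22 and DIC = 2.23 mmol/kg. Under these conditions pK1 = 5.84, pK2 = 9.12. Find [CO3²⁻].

[CO3²⁻] = 0.248 mmol/kg

α₂ = 1 / (1 + [H⁺]/K2 + [H⁺]²/(K1K2)) = 1 / (1 + 10^+0.90 + 10^-1.48)
   = 1 / (1 + 7.9433 + 0.033113) = 1/8.9764 = 0.1114
[CO3²⁻] = α₂ × DIC = 0.1114 × 2.23 = 0.248 mmol/kg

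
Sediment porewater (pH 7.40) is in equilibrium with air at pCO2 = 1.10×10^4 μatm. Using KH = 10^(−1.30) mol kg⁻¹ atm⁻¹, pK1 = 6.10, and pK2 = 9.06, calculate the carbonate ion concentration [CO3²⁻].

[CO2*] = KH · pCO2 = 10^(−1.30) × 1.10×10^4×10^-6 = 5.513×10^-4 mol/kg
α₀ = 1/(1 + K1/[H⁺] + K1K2/[H⁺]²) = 1/(1 + 10^+1.30 + 10^-0.36) = 0.04675
DIC = [CO2*]/α₀ = 5.513×10^-4 / 0.04675 = 11.79 mmol/kg
[CO3²⁻] = α₂·DIC; α₂ = 0.02041, so [CO3²⁻] = 0.02041 × 11.79 = 0.241 mmol/kg

[CO3²⁻] = 0.241 mmol/kg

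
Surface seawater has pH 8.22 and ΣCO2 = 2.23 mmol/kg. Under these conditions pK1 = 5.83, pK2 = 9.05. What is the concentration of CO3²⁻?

[CO3²⁻] = 0.286 mmol/kg

α₂ = 1 / (1 + [H⁺]/K2 + [H⁺]²/(K1K2)) = 1 / (1 + 10^+0.83 + 10^-1.56)
   = 1 / (1 + 6.7608 + 0.027542) = 1/7.7884 = 0.1284
[CO3²⁻] = α₂ × DIC = 0.1284 × 2.23 = 0.286 mmol/kg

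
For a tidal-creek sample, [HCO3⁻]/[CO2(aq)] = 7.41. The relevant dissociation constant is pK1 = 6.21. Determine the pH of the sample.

From K1 = [H⁺][HCO3⁻]/[CO2(aq)]:  pH = pK1 + log₁₀([HCO3⁻]/[CO2(aq)])
log₁₀(7.41) = +0.870
pH = 6.21 + (+0.870) = 7.08

pH = 7.08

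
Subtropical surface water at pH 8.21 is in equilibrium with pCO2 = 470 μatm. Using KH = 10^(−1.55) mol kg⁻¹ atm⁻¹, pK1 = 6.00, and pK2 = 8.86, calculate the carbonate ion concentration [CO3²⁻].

[CO2*] = KH · pCO2 = 10^(−1.55) × 470×10^-6 = 1.325×10^-5 mol/kg
α₀ = 1/(1 + K1/[H⁺] + K1K2/[H⁺]²) = 1/(1 + 10^+2.21 + 10^+1.56) = 0.005013
DIC = [CO2*]/α₀ = 1.325×10^-5 / 0.005013 = 2.643 mmol/kg
[CO3²⁻] = α₂·DIC; α₂ = 0.1820, so [CO3²⁻] = 0.1820 × 2.643 = 0.481 mmol/kg

[CO3²⁻] = 0.481 mmol/kg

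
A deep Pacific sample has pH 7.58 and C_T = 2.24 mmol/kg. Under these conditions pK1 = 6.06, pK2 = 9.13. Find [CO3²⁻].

[CO3²⁻] = 0.0596 mmol/kg

α₂ = 1 / (1 + [H⁺]/K2 + [H⁺]²/(K1K2)) = 1 / (1 + 10^+1.55 + 10^+0.03)
   = 1 / (1 + 35.481 + 1.0715) = 1/37.553 = 0.02663
[CO3²⁻] = α₂ × DIC = 0.02663 × 2.24 = 0.0596 mmol/kg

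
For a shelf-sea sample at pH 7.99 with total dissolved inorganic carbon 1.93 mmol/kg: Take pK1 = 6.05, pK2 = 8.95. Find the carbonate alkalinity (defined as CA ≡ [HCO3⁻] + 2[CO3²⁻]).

CA = [HCO3⁻] + 2[CO3²⁻] = (α₁ + 2α₂)·DIC
At pH 7.99: [H⁺]/K1 = 10^-1.94 = 0.011482, K2/[H⁺] = 10^-0.96 = 0.10965
α₁ = 1/(1 + 0.011482 + 0.10965) = 1/1.1211 = 0.8920; α₂ = α₁·K2/[H⁺] = 0.09780
α₁ + 2α₂ = 1.0876
CA = 1.0876 × 1.93 = 2.10 mmol/kg

CA = 2.10 mmol/kg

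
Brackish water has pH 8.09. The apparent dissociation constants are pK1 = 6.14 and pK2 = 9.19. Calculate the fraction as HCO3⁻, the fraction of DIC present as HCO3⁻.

α₁ = 0.917

α₁ = 1 / (1 + [H⁺]/K1 + K2/[H⁺]) = 1 / (1 + 10^-1.95 + 10^-1.10)
   = 1 / (1 + 0.011220 + 0.079433) = 1/1.0907 = 0.9169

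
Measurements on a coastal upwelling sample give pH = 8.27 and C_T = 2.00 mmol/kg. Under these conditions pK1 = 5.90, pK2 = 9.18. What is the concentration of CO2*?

[CO2*] = 7.57 μmol/kg

α₀ = 1 / (1 + K1/[H⁺] + K1K2/[H⁺]²) = 1 / (1 + 10^+2.37 + 10^+1.46)
   = 1 / (1 + 234.42 + 28.840) = 1/264.26 = 0.003784
[CO2*] = α₀ × DIC = 0.003784 × 2.00 = 0.00757 mmol/kg = 7.57 μmol/kg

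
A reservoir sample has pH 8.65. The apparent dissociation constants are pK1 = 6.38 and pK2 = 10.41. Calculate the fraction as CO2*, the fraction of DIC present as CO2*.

α₀ = 1 / (1 + K1/[H⁺] + K1K2/[H⁺]²) = 1 / (1 + 10^+2.27 + 10^+0.51)
   = 1 / (1 + 186.21 + 3.2359) = 1/190.44 = 0.005251

α₀ = 0.00525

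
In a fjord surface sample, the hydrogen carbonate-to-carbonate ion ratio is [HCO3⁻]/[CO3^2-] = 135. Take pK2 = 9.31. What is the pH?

pH = 7.18

From K2 = [H⁺][CO3^2-]/[HCO3⁻]:  pH = pK2 − log₁₀([HCO3⁻]/[CO3^2-])
log₁₀(135) = +2.130
pH = 9.31 − (+2.130) = 7.18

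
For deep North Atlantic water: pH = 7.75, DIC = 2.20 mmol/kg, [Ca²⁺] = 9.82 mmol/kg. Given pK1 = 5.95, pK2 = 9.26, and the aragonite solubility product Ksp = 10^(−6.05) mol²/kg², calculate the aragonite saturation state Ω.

α₂ = 1 / (1 + [H⁺]/K2 + [H⁺]²/(K1K2)) = 1 / (1 + 10^+1.51 + 10^-0.29)
   = 1 / (1 + 32.359 + 0.51286) = 1/33.872 = 0.02952
[CO3²⁻] = α₂ × DIC = 0.02952 × 2.20 = 0.06495 mmol/kg
Ksp = 10^(−6.05) = 8.913×10^-7
Ω = [Ca²⁺][CO3²⁻]/Ksp = (9.82×10^-3)(6.495×10^-5) / 8.913×10^-7 = 0.716

Ω = 0.716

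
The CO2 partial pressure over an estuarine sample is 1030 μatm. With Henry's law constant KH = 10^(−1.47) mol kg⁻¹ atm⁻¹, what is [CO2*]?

KH = 10^(−1.47) = 3.388×10^-2 mol kg⁻¹ atm⁻¹
[CO2*] = KH · pCO2 = 3.388×10^-2 × 1030×10^-6 atm = 3.49×10^-5 mol/kg

[CO2*] = 34.9 μmol/kg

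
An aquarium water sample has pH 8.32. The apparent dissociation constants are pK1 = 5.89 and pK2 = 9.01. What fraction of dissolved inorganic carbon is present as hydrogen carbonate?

α₁ = 1 / (1 + [H⁺]/K1 + K2/[H⁺]) = 1 / (1 + 10^-2.43 + 10^-0.69)
   = 1 / (1 + 0.0037154 + 0.20417) = 1/1.2079 = 0.8279

α₁ = 0.828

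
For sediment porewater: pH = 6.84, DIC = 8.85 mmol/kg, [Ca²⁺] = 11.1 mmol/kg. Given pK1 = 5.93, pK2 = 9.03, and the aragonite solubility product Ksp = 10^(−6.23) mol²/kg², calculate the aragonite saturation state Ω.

α₂ = 1 / (1 + [H⁺]/K2 + [H⁺]²/(K1K2)) = 1 / (1 + 10^+2.19 + 10^+1.28)
   = 1 / (1 + 154.88 + 19.055) = 1/174.94 = 0.005716
[CO3²⁻] = α₂ × DIC = 0.005716 × 8.85 = 0.05059 mmol/kg
Ksp = 10^(−6.23) = 5.888×10^-7
Ω = [Ca²⁺][CO3²⁻]/Ksp = (11.1×10^-3)(5.059×10^-5) / 5.888×10^-7 = 0.954

Ω = 0.954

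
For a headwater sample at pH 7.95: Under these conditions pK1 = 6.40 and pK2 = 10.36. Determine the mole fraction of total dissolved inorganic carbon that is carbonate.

α₂ = 0.00377

α₂ = 1 / (1 + [H⁺]/K2 + [H⁺]²/(K1K2)) = 1 / (1 + 10^+2.41 + 10^+0.86)
   = 1 / (1 + 257.04 + 7.2444) = 1/265.28 = 0.003770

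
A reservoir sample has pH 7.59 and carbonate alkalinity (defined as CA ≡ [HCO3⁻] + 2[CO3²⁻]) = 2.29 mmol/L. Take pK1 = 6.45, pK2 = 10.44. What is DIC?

CA = [HCO3⁻] + 2[CO3²⁻] = (α₁ + 2α₂)·DIC
At pH 7.59: [H⁺]/K1 = 10^-1.14 = 0.072444, K2/[H⁺] = 10^-2.85 = 0.0014125
α₁ = 1/(1 + 0.072444 + 0.0014125) = 1/1.0739 = 0.9312; α₂ = α₁·K2/[H⁺] = 0.001315
α₁ + 2α₂ = 0.9339
DIC = CA / (α₁ + 2α₂) = 2.29 / 0.9339 = 2.45 mmol/L

DIC = 2.45 mmol/L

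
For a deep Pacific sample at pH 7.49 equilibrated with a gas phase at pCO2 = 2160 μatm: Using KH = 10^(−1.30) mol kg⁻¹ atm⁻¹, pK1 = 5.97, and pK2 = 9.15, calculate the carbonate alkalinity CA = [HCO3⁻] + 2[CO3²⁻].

[CO2*] = KH · pCO2 = 10^(−1.30) × 2160×10^-6 = 1.083×10^-4 mol/kg
α₀ = 1/(1 + K1/[H⁺] + K1K2/[H⁺]²) = 1/(1 + 10^+1.52 + 10^-0.14) = 0.02870
DIC = [CO2*]/α₀ = 1.083×10^-4 / 0.02870 = 3.771 mmol/kg
CA = (α₁ + 2α₂)·DIC = (0.9505 + 2×0.02079) × 3.771 = 3.74 mmol/kg

CA = 3.74 mmol/kg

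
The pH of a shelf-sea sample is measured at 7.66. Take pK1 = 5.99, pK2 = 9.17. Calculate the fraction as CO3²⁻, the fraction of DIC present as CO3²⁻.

α₂ = 0.0294

α₂ = 1 / (1 + [H⁺]/K2 + [H⁺]²/(K1K2)) = 1 / (1 + 10^+1.51 + 10^-0.16)
   = 1 / (1 + 32.359 + 0.69183) = 1/34.051 = 0.02937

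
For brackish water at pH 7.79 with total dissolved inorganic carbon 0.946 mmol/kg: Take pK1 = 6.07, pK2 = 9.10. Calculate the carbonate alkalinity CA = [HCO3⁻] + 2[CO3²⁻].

CA = 0.973 mmol/kg

CA = [HCO3⁻] + 2[CO3²⁻] = (α₁ + 2α₂)·DIC
At pH 7.79: [H⁺]/K1 = 10^-1.72 = 0.019055, K2/[H⁺] = 10^-1.31 = 0.048978
α₁ = 1/(1 + 0.019055 + 0.048978) = 1/1.0680 = 0.9363; α₂ = α₁·K2/[H⁺] = 0.04586
α₁ + 2α₂ = 1.0280
CA = 1.0280 × 0.946 = 0.973 mmol/kg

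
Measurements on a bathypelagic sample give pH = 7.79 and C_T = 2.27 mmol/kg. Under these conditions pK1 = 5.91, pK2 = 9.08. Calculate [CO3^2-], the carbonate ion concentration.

α₂ = 1 / (1 + [H⁺]/K2 + [H⁺]²/(K1K2)) = 1 / (1 + 10^+1.29 + 10^-0.59)
   = 1 / (1 + 19.498 + 0.25704) = 1/20.755 = 0.04818
[CO3²⁻] = α₂ × DIC = 0.04818 × 2.27 = 0.109 mmol/kg

[CO3²⁻] = 0.109 mmol/kg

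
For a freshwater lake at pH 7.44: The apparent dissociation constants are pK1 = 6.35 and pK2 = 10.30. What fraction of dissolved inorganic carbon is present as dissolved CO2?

α₀ = 1 / (1 + K1/[H⁺] + K1K2/[H⁺]²) = 1 / (1 + 10^+1.09 + 10^-1.77)
   = 1 / (1 + 12.303 + 0.016982) = 1/13.320 = 0.07508

α₀ = 0.0751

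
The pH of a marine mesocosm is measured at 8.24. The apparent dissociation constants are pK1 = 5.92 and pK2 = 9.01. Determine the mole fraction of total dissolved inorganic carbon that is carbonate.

α₂ = 1 / (1 + [H⁺]/K2 + [H⁺]²/(K1K2)) = 1 / (1 + 10^+0.77 + 10^-1.55)
   = 1 / (1 + 5.8884 + 0.028184) = 1/6.9166 = 0.1446

α₂ = 0.145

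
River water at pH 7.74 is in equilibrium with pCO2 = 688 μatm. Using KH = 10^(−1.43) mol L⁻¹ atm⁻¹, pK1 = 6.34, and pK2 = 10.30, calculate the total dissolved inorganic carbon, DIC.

DIC = 0.669 mmol/L

[CO2*] = KH · pCO2 = 10^(−1.43) × 688×10^-6 = 2.556×10^-5 mol/L
α₀ = 1/(1 + K1/[H⁺] + K1K2/[H⁺]²) = 1/(1 + 10^+1.40 + 10^-1.16) = 0.03819
DIC = [CO2*]/α₀ = 2.556×10^-5 / 0.03819 = 0.669 mmol/L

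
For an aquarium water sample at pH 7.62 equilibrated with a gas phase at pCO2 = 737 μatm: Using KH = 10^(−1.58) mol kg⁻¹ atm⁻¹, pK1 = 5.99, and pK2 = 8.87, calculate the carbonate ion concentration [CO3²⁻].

[CO2*] = KH · pCO2 = 10^(−1.58) × 737×10^-6 = 1.939×10^-5 mol/kg
α₀ = 1/(1 + K1/[H⁺] + K1K2/[H⁺]²) = 1/(1 + 10^+1.63 + 10^+0.38) = 0.02171
DIC = [CO2*]/α₀ = 1.939×10^-5 / 0.02171 = 0.8928 mmol/kg
[CO3²⁻] = α₂·DIC; α₂ = 0.05208, so [CO3²⁻] = 0.05208 × 0.8928 = 0.0465 mmol/kg

[CO3²⁻] = 0.0465 mmol/kg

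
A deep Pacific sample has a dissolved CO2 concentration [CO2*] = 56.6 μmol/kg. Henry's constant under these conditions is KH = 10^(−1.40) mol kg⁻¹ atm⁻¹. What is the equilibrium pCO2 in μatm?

KH = 10^(−1.40) = 3.981×10^-2 mol kg⁻¹ atm⁻¹
pCO2 = [CO2*]/KH = 56.6×10^-6 / 3.981×10^-2 = 1.42×10^-3 atm = 1420 μatm

pCO2 = 1420 μatm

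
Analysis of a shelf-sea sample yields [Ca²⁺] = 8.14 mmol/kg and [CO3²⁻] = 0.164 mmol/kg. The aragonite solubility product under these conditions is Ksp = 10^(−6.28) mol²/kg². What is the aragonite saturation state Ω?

Ksp = 10^(−6.28) = 5.248×10^-7
Ω = [Ca²⁺][CO3²⁻]/Ksp = (8.14×10^-3)(0.164×10^-3) / 5.248×10^-7 = 2.54

Ω = 2.54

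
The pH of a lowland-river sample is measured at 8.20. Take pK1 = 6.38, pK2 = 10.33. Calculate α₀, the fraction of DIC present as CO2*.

α₀ = 1 / (1 + K1/[H⁺] + K1K2/[H⁺]²) = 1 / (1 + 10^+1.82 + 10^-0.31)
   = 1 / (1 + 66.069 + 0.48978) = 1/67.559 = 0.01480

α₀ = 0.0148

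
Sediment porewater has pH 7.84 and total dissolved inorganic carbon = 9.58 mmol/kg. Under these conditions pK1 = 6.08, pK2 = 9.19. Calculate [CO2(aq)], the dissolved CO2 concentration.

α₀ = 1 / (1 + K1/[H⁺] + K1K2/[H⁺]²) = 1 / (1 + 10^+1.76 + 10^+0.41)
   = 1 / (1 + 57.544 + 2.5704) = 1/61.114 = 0.01636
[CO2*] = α₀ × DIC = 0.01636 × 9.58 = 0.157 mmol/kg

[CO2*] = 0.157 mmol/kg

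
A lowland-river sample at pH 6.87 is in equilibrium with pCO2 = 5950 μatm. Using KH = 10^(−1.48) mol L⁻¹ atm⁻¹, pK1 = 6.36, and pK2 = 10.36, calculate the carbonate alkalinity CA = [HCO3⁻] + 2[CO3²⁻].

[CO2*] = KH · pCO2 = 10^(−1.48) × 5950×10^-6 = 1.970×10^-4 mol/L
α₀ = 1/(1 + K1/[H⁺] + K1K2/[H⁺]²) = 1/(1 + 10^+0.51 + 10^-2.98) = 0.2360
DIC = [CO2*]/α₀ = 1.970×10^-4 / 0.2360 = 0.8348 mmol/L
CA = (α₁ + 2α₂)·DIC = (0.7637 + 2×0.0002471) × 0.8348 = 0.638 mmol/L

CA = 0.638 mmol/L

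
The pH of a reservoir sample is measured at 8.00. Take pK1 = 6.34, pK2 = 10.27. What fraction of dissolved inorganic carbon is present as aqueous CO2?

α₀ = 1 / (1 + K1/[H⁺] + K1K2/[H⁺]²) = 1 / (1 + 10^+1.66 + 10^-0.61)
   = 1 / (1 + 45.709 + 0.24547) = 1/46.954 = 0.02130

α₀ = 0.0213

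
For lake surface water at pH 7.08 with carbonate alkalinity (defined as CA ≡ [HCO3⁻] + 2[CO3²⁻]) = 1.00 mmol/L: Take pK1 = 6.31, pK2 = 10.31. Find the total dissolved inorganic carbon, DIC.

CA = [HCO3⁻] + 2[CO3²⁻] = (α₁ + 2α₂)·DIC
At pH 7.08: [H⁺]/K1 = 10^-0.77 = 0.16982, K2/[H⁺] = 10^-3.23 = 0.00058884
α₁ = 1/(1 + 0.16982 + 0.00058884) = 1/1.1704 = 0.8544; α₂ = α₁·K2/[H⁺] = 0.0005031
α₁ + 2α₂ = 0.8554
DIC = CA / (α₁ + 2α₂) = 1.00 / 0.8554 = 1.17 mmol/L

DIC = 1.17 mmol/L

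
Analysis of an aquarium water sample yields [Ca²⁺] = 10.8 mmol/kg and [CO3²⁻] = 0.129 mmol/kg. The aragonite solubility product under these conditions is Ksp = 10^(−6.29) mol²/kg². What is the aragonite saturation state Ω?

Ω = 2.72

Ksp = 10^(−6.29) = 5.129×10^-7
Ω = [Ca²⁺][CO3²⁻]/Ksp = (10.8×10^-3)(0.129×10^-3) / 5.129×10^-7 = 2.72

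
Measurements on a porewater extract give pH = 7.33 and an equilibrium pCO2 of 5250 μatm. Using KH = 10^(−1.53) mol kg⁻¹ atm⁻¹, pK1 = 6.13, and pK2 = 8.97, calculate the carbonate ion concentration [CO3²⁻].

[CO2*] = KH · pCO2 = 10^(−1.53) × 5250×10^-6 = 1.549×10^-4 mol/kg
α₀ = 1/(1 + K1/[H⁺] + K1K2/[H⁺]²) = 1/(1 + 10^+1.20 + 10^-0.44) = 0.05810
DIC = [CO2*]/α₀ = 1.549×10^-4 / 0.05810 = 2.667 mmol/kg
[CO3²⁻] = α₂·DIC; α₂ = 0.02109, so [CO3²⁻] = 0.02109 × 2.667 = 0.0563 mmol/kg

[CO3²⁻] = 0.0563 mmol/kg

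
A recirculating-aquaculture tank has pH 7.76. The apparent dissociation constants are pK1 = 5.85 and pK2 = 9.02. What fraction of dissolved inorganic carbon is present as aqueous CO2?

α₀ = 1 / (1 + K1/[H⁺] + K1K2/[H⁺]²) = 1 / (1 + 10^+1.91 + 10^+0.65)
   = 1 / (1 + 81.283 + 4.4668) = 1/86.750 = 0.01153

α₀ = 0.0115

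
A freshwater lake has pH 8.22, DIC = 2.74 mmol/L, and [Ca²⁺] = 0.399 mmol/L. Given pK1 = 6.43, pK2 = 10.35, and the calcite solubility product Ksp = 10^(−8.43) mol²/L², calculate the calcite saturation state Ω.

α₂ = 1 / (1 + [H⁺]/K2 + [H⁺]²/(K1K2)) = 1 / (1 + 10^+2.13 + 10^+0.34)
   = 1 / (1 + 134.90 + 2.1878) = 1/138.08 = 0.007242
[CO3²⁻] = α₂ × DIC = 0.007242 × 2.74 = 0.01984 mmol/L = 19.84 μmol/L
Ksp = 10^(−8.43) = 3.715×10^-9
Ω = [Ca²⁺][CO3²⁻]/Ksp = (0.399×10^-3)(1.984×10^-5) / 3.715×10^-9 = 2.13

Ω = 2.13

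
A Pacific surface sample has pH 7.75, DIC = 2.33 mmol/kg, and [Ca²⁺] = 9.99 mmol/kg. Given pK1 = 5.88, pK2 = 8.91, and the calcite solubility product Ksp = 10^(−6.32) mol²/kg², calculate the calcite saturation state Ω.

α₂ = 1 / (1 + [H⁺]/K2 + [H⁺]²/(K1K2)) = 1 / (1 + 10^+1.16 + 10^-0.71)
   = 1 / (1 + 14.454 + 0.19498) = 1/15.649 = 0.06390
[CO3²⁻] = α₂ × DIC = 0.06390 × 2.33 = 0.1489 mmol/kg
Ksp = 10^(−6.32) = 4.786×10^-7
Ω = [Ca²⁺][CO3²⁻]/Ksp = (9.99×10^-3)(1.489×10^-4) / 4.786×10^-7 = 3.11

Ω = 3.11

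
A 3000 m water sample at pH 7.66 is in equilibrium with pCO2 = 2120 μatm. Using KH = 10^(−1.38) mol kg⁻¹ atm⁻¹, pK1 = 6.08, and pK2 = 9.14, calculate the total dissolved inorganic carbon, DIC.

[CO2*] = KH · pCO2 = 10^(−1.38) × 2120×10^-6 = 8.838×10^-5 mol/kg
α₀ = 1/(1 + K1/[H⁺] + K1K2/[H⁺]²) = 1/(1 + 10^+1.58 + 10^+0.10) = 0.02483
DIC = [CO2*]/α₀ = 8.838×10^-5 / 0.02483 = 3.56 mmol/kg

DIC = 3.56 mmol/kg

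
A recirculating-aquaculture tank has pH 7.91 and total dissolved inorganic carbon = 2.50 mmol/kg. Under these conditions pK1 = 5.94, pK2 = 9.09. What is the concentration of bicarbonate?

[HCO3⁻] = 2.32 mmol/kg

α₁ = 1 / (1 + [H⁺]/K1 + K2/[H⁺]) = 1 / (1 + 10^-1.97 + 10^-1.18)
   = 1 / (1 + 0.010715 + 0.066069) = 1/1.0768 = 0.9287
[HCO3⁻] = α₁ × DIC = 0.9287 × 2.50 = 2.32 mmol/kg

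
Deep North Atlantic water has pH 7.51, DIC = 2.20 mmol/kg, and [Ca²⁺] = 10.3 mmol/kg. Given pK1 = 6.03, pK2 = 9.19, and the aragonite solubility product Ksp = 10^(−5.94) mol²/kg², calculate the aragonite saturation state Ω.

Ω = 0.391

α₂ = 1 / (1 + [H⁺]/K2 + [H⁺]²/(K1K2)) = 1 / (1 + 10^+1.68 + 10^+0.20)
   = 1 / (1 + 47.863 + 1.5849) = 1/50.448 = 0.01982
[CO3²⁻] = α₂ × DIC = 0.01982 × 2.20 = 0.04361 mmol/kg
Ksp = 10^(−5.94) = 1.148×10^-6
Ω = [Ca²⁺][CO3²⁻]/Ksp = (10.3×10^-3)(4.361×10^-5) / 1.148×10^-6 = 0.391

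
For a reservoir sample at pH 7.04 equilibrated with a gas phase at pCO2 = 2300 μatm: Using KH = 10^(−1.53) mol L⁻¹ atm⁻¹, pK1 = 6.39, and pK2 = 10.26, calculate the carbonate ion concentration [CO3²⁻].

[CO3²⁻] = 0.183 μmol/L

[CO2*] = KH · pCO2 = 10^(−1.53) × 2300×10^-6 = 6.788×10^-5 mol/L
α₀ = 1/(1 + K1/[H⁺] + K1K2/[H⁺]²) = 1/(1 + 10^+0.65 + 10^-2.57) = 0.1828
DIC = [CO2*]/α₀ = 6.788×10^-5 / 0.1828 = 0.3713 mmol/L
[CO3²⁻] = α₂·DIC; α₂ = 0.0004921, so [CO3²⁻] = 0.0004921 × 0.3713 = 0.000183 mmol/L = 0.183 μmol/L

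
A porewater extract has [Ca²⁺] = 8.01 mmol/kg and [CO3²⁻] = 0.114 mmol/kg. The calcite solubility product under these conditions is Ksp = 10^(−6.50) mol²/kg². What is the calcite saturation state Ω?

Ω = 2.89

Ksp = 10^(−6.50) = 3.162×10^-7
Ω = [Ca²⁺][CO3²⁻]/Ksp = (8.01×10^-3)(0.114×10^-3) / 3.162×10^-7 = 2.89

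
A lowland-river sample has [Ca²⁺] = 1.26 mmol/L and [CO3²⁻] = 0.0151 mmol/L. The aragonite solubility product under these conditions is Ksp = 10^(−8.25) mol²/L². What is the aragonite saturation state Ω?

Ω = 3.38

Ksp = 10^(−8.25) = 5.623×10^-9
Ω = [Ca²⁺][CO3²⁻]/Ksp = (1.26×10^-3)(0.0151×10^-3) / 5.623×10^-9 = 3.38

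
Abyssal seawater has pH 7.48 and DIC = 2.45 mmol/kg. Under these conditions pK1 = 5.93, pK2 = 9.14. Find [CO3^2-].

α₂ = 1 / (1 + [H⁺]/K2 + [H⁺]²/(K1K2)) = 1 / (1 + 10^+1.66 + 10^+0.11)
   = 1 / (1 + 45.709 + 1.2882) = 1/47.997 = 0.02083
[CO3²⁻] = α₂ × DIC = 0.02083 × 2.45 = 0.0510 mmol/kg

[CO3²⁻] = 0.0510 mmol/kg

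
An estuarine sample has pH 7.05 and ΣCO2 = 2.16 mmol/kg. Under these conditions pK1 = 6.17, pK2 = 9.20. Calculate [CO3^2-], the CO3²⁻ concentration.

α₂ = 1 / (1 + [H⁺]/K2 + [H⁺]²/(K1K2)) = 1 / (1 + 10^+2.15 + 10^+1.27)
   = 1 / (1 + 141.25 + 18.621) = 1/160.87 = 0.006216
[CO3²⁻] = α₂ × DIC = 0.006216 × 2.16 = 0.0134 mmol/kg = 13.4 μmol/kg

[CO3²⁻] = 13.4 μmol/kg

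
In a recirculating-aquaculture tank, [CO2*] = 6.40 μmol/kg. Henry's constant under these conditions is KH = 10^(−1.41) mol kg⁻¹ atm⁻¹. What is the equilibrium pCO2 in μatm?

pCO2 = 165 μatm

KH = 10^(−1.41) = 3.890×10^-2 mol kg⁻¹ atm⁻¹
pCO2 = [CO2*]/KH = 6.40×10^-6 / 3.890×10^-2 = 1.65×10^-4 atm = 165 μatm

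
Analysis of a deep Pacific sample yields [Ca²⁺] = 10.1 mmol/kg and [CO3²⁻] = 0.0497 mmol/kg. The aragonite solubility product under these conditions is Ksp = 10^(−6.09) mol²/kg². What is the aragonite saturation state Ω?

Ω = 0.618

Ksp = 10^(−6.09) = 8.128×10^-7
Ω = [Ca²⁺][CO3²⁻]/Ksp = (10.1×10^-3)(0.0497×10^-3) / 8.128×10^-7 = 0.618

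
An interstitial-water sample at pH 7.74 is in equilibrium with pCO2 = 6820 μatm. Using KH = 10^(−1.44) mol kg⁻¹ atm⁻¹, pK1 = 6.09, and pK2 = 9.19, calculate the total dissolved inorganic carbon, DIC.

[CO2*] = KH · pCO2 = 10^(−1.44) × 6820×10^-6 = 2.476×10^-4 mol/kg
α₀ = 1/(1 + K1/[H⁺] + K1K2/[H⁺]²) = 1/(1 + 10^+1.65 + 10^+0.20) = 0.02116
DIC = [CO2*]/α₀ = 2.476×10^-4 / 0.02116 = 11.7 mmol/kg

DIC = 11.7 mmol/kg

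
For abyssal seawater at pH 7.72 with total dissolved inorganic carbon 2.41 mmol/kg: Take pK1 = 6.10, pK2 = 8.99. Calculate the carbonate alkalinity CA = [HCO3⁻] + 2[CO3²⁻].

CA = 2.48 mmol/kg

CA = [HCO3⁻] + 2[CO3²⁻] = (α₁ + 2α₂)·DIC
At pH 7.72: [H⁺]/K1 = 10^-1.62 = 0.023988, K2/[H⁺] = 10^-1.27 = 0.053703
α₁ = 1/(1 + 0.023988 + 0.053703) = 1/1.0777 = 0.9279; α₂ = α₁·K2/[H⁺] = 0.04983
α₁ + 2α₂ = 1.0276
CA = 1.0276 × 2.41 = 2.48 mmol/kg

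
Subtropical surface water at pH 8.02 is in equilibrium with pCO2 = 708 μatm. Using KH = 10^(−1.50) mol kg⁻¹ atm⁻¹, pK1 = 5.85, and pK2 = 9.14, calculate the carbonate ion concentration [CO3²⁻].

[CO3²⁻] = 0.251 mmol/kg

[CO2*] = KH · pCO2 = 10^(−1.50) × 708×10^-6 = 2.239×10^-5 mol/kg
α₀ = 1/(1 + K1/[H⁺] + K1K2/[H⁺]²) = 1/(1 + 10^+2.17 + 10^+1.05) = 0.006245
DIC = [CO2*]/α₀ = 2.239×10^-5 / 0.006245 = 3.585 mmol/kg
[CO3²⁻] = α₂·DIC; α₂ = 0.07007, so [CO3²⁻] = 0.07007 × 3.585 = 0.251 mmol/kg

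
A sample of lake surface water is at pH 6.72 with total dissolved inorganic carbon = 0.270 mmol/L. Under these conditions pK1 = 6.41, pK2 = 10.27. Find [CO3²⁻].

α₂ = 1 / (1 + [H⁺]/K2 + [H⁺]²/(K1K2)) = 1 / (1 + 10^+3.55 + 10^+3.24)
   = 1 / (1 + 3548.1 + 1737.8) = 1/5286.9 = 0.0001891
[CO3²⁻] = α₂ × DIC = 0.0001891 × 0.270 = 5.11×10^-5 mmol/L = 0.0511 μmol/L

[CO3²⁻] = 0.0511 μmol/L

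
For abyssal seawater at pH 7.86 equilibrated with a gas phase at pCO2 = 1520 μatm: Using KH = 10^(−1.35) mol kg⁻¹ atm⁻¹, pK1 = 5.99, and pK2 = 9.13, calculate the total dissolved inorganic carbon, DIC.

DIC = 5.37 mmol/kg

[CO2*] = KH · pCO2 = 10^(−1.35) × 1520×10^-6 = 6.790×10^-5 mol/kg
α₀ = 1/(1 + K1/[H⁺] + K1K2/[H⁺]²) = 1/(1 + 10^+1.87 + 10^+0.60) = 0.01264
DIC = [CO2*]/α₀ = 6.790×10^-5 / 0.01264 = 5.37 mmol/kg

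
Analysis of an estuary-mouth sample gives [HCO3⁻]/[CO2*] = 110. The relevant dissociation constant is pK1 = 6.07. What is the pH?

From K1 = [H⁺][HCO3⁻]/[CO2*]:  pH = pK1 + log₁₀([HCO3⁻]/[CO2*])
log₁₀(110) = +2.041
pH = 6.07 + (+2.041) = 8.11

pH = 8.11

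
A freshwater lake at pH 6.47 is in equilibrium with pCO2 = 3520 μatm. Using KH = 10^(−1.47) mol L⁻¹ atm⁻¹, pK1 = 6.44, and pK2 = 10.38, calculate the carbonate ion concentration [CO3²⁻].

[CO3²⁻] = 0.0157 μmol/L

[CO2*] = KH · pCO2 = 10^(−1.47) × 3520×10^-6 = 1.193×10^-4 mol/L
α₀ = 1/(1 + K1/[H⁺] + K1K2/[H⁺]²) = 1/(1 + 10^+0.03 + 10^-3.88) = 0.4827
DIC = [CO2*]/α₀ = 1.193×10^-4 / 0.4827 = 0.2471 mmol/L
[CO3²⁻] = α₂·DIC; α₂ = 6.363×10^-5, so [CO3²⁻] = 6.363×10^-5 × 0.2471 = 1.57×10^-5 mmol/L = 0.0157 μmol/L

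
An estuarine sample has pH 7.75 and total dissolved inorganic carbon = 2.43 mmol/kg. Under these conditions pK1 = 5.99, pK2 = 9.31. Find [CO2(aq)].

[CO2*] = 0.0404 mmol/kg

α₀ = 1 / (1 + K1/[H⁺] + K1K2/[H⁺]²) = 1 / (1 + 10^+1.76 + 10^+0.20)
   = 1 / (1 + 57.544 + 1.5849) = 1/60.129 = 0.01663
[CO2*] = α₀ × DIC = 0.01663 × 2.43 = 0.0404 mmol/kg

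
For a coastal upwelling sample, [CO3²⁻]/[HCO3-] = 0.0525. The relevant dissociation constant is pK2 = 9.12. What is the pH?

From K2 = [H⁺][CO3²⁻]/[HCO3-]:  pH = pK2 + log₁₀([CO3²⁻]/[HCO3-])
log₁₀(0.0525) = -1.280
pH = 9.12 + (-1.280) = 7.84

pH = 7.84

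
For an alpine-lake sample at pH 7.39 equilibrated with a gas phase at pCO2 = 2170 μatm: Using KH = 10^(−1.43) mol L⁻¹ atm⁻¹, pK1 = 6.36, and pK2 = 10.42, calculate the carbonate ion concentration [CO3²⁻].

[CO3²⁻] = 0.806 μmol/L

[CO2*] = KH · pCO2 = 10^(−1.43) × 2170×10^-6 = 8.062×10^-5 mol/L
α₀ = 1/(1 + K1/[H⁺] + K1K2/[H⁺]²) = 1/(1 + 10^+1.03 + 10^-2.00) = 0.08529
DIC = [CO2*]/α₀ = 8.062×10^-5 / 0.08529 = 0.9453 mmol/L
[CO3²⁻] = α₂·DIC; α₂ = 0.0008529, so [CO3²⁻] = 0.0008529 × 0.9453 = 0.000806 mmol/L = 0.806 μmol/L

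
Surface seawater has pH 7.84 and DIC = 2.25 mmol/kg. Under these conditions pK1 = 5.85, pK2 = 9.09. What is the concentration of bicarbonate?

α₁ = 1 / (1 + [H⁺]/K1 + K2/[H⁺]) = 1 / (1 + 10^-1.99 + 10^-1.25)
   = 1 / (1 + 0.010233 + 0.056234) = 1/1.0665 = 0.9377
[HCO3⁻] = α₁ × DIC = 0.9377 × 2.25 = 2.11 mmol/kg

[HCO3⁻] = 2.11 mmol/kg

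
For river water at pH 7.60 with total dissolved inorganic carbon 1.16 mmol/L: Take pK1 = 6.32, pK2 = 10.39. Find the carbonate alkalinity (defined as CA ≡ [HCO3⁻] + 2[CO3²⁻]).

CA = [HCO3⁻] + 2[CO3²⁻] = (α₁ + 2α₂)·DIC
At pH 7.60: [H⁺]/K1 = 10^-1.28 = 0.052481, K2/[H⁺] = 10^-2.79 = 0.0016218
α₁ = 1/(1 + 0.052481 + 0.0016218) = 1/1.0541 = 0.9487; α₂ = α₁·K2/[H⁺] = 0.001539
α₁ + 2α₂ = 0.9518
CA = 0.9518 × 1.16 = 1.10 mmol/L

CA = 1.10 mmol/L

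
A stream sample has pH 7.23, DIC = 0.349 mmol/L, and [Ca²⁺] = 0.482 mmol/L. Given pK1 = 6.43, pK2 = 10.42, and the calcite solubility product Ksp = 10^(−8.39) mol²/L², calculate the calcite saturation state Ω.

Ω = 0.0230

α₂ = 1 / (1 + [H⁺]/K2 + [H⁺]²/(K1K2)) = 1 / (1 + 10^+3.19 + 10^+2.39)
   = 1 / (1 + 1548.8 + 245.47) = 1/1795.3 = 0.0005570
[CO3²⁻] = α₂ × DIC = 0.0005570 × 0.349 = 0.0001944 mmol/L = 0.1944 μmol/L
Ksp = 10^(−8.39) = 4.074×10^-9
Ω = [Ca²⁺][CO3²⁻]/Ksp = (0.482×10^-3)(1.944×10^-7) / 4.074×10^-9 = 0.0230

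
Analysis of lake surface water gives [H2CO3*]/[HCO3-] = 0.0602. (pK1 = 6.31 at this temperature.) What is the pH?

From K1 = [H⁺][HCO3-]/[H2CO3*]:  pH = pK1 − log₁₀([H2CO3*]/[HCO3-])
log₁₀(0.0602) = -1.220
pH = 6.31 − (-1.220) = 7.53

pH = 7.53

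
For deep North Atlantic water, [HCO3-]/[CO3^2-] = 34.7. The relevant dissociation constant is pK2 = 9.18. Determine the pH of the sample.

From K2 = [H⁺][CO3^2-]/[HCO3-]:  pH = pK2 − log₁₀([HCO3-]/[CO3^2-])
log₁₀(34.7) = +1.540
pH = 9.18 − (+1.540) = 7.64

pH = 7.64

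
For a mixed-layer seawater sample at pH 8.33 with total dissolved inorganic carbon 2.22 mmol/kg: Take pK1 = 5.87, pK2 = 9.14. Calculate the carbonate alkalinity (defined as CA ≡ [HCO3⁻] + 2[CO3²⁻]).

CA = [HCO3⁻] + 2[CO3²⁻] = (α₁ + 2α₂)·DIC
At pH 8.33: [H⁺]/K1 = 10^-2.46 = 0.0034674, K2/[H⁺] = 10^-0.81 = 0.15488
α₁ = 1/(1 + 0.0034674 + 0.15488) = 1/1.1583 = 0.8633; α₂ = α₁·K2/[H⁺] = 0.1337
α₁ + 2α₂ = 1.1307
CA = 1.1307 × 2.22 = 2.51 mmol/kg

CA = 2.51 mmol/kg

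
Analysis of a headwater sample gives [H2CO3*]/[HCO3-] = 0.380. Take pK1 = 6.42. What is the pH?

From K1 = [H⁺][HCO3-]/[H2CO3*]:  pH = pK1 − log₁₀([H2CO3*]/[HCO3-])
log₁₀(0.380) = -0.420
pH = 6.42 − (-0.420) = 6.84

pH = 6.84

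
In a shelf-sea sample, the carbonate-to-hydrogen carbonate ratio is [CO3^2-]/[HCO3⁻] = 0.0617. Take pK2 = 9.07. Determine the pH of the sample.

pH = 7.86

From K2 = [H⁺][CO3^2-]/[HCO3⁻]:  pH = pK2 + log₁₀([CO3^2-]/[HCO3⁻])
log₁₀(0.0617) = -1.210
pH = 9.07 + (-1.210) = 7.86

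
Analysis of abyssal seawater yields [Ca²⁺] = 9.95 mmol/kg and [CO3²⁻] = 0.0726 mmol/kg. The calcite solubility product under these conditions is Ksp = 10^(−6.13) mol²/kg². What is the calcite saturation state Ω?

Ω = 0.974

Ksp = 10^(−6.13) = 7.413×10^-7
Ω = [Ca²⁺][CO3²⁻]/Ksp = (9.95×10^-3)(0.0726×10^-3) / 7.413×10^-7 = 0.974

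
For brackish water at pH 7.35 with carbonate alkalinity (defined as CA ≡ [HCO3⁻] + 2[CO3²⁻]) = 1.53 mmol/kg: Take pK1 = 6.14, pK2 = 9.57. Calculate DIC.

DIC = 1.61 mmol/kg

CA = [HCO3⁻] + 2[CO3²⁻] = (α₁ + 2α₂)·DIC
At pH 7.35: [H⁺]/K1 = 10^-1.21 = 0.061660, K2/[H⁺] = 10^-2.22 = 0.0060256
α₁ = 1/(1 + 0.061660 + 0.0060256) = 1/1.0677 = 0.9366; α₂ = α₁·K2/[H⁺] = 0.005644
α₁ + 2α₂ = 0.9479
DIC = CA / (α₁ + 2α₂) = 1.53 / 0.9479 = 1.61 mmol/kg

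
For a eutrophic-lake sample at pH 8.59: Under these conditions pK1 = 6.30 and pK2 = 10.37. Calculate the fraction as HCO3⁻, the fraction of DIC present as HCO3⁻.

α₁ = 1 / (1 + [H⁺]/K1 + K2/[H⁺]) = 1 / (1 + 10^-2.29 + 10^-1.78)
   = 1 / (1 + 0.0051286 + 0.016596) = 1/1.0217 = 0.9787

α₁ = 0.979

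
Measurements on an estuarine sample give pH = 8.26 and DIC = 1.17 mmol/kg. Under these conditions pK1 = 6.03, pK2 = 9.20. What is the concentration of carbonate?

[CO3²⁻] = 0.120 mmol/kg

α₂ = 1 / (1 + [H⁺]/K2 + [H⁺]²/(K1K2)) = 1 / (1 + 10^+0.94 + 10^-1.29)
   = 1 / (1 + 8.7096 + 0.051286) = 1/9.7609 = 0.1024
[CO3²⁻] = α₂ × DIC = 0.1024 × 1.17 = 0.120 mmol/kg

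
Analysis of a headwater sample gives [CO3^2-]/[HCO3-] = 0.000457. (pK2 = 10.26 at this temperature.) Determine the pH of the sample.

pH = 6.92

From K2 = [H⁺][CO3^2-]/[HCO3-]:  pH = pK2 + log₁₀([CO3^2-]/[HCO3-])
log₁₀(0.000457) = -3.340
pH = 10.26 + (-3.340) = 6.92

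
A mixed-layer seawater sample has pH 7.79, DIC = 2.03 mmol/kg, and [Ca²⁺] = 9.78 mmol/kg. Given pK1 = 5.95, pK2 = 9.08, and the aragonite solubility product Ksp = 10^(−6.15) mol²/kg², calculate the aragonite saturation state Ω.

Ω = 1.35

α₂ = 1 / (1 + [H⁺]/K2 + [H⁺]²/(K1K2)) = 1 / (1 + 10^+1.29 + 10^-0.55)
   = 1 / (1 + 19.498 + 0.28184) = 1/20.780 = 0.04812
[CO3²⁻] = α₂ × DIC = 0.04812 × 2.03 = 0.09769 mmol/kg
Ksp = 10^(−6.15) = 7.079×10^-7
Ω = [Ca²⁺][CO3²⁻]/Ksp = (9.78×10^-3)(9.769×10^-5) / 7.079×10^-7 = 1.35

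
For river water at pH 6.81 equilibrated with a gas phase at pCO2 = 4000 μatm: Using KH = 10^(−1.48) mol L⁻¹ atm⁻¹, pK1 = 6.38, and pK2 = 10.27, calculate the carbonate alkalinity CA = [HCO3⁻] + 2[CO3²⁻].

[CO2*] = KH · pCO2 = 10^(−1.48) × 4000×10^-6 = 1.325×10^-4 mol/L
α₀ = 1/(1 + K1/[H⁺] + K1K2/[H⁺]²) = 1/(1 + 10^+0.43 + 10^-3.03) = 0.2708
DIC = [CO2*]/α₀ = 1.325×10^-4 / 0.2708 = 0.4891 mmol/L
CA = (α₁ + 2α₂)·DIC = (0.7289 + 2×0.0002527) × 0.4891 = 0.357 mmol/L

CA = 0.357 mmol/L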